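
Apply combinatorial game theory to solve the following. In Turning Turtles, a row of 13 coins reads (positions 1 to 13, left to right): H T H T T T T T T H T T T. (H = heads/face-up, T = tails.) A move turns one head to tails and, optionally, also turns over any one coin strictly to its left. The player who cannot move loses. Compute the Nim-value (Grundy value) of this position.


Coins: H T H T T T T T T H T T T
Key fact: a single head at position k behaves exactly like a Nim heap of size k (turning it to T and optionally flipping a coin at j < k corresponds to moving the heap from k to j, or to 0), and heads combine as a disjunctive sum (two heads at the same place would cancel, matching j XOR j = 0). So the Nim-value is the XOR of the 1-indexed positions of the heads.
Face-up positions (1-indexed): [1, 3, 10]
XOR 0 with 1: 0 XOR 1 = 1
XOR 1 with 3: 1 XOR 3 = 2
XOR 2 with 10: 2 XOR 10 = 8
Nim-value = 8

8


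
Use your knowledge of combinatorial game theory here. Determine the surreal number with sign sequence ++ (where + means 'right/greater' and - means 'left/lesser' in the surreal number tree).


Sign expansion: ++
Rule: track bounds (lo, hi), initially (-inf, +inf). On '+', the current value becomes lo and we move to the simplest number in (value, hi): value + 1 if hi = +inf, otherwise the midpoint (value + hi)/2. On '-', the current value becomes hi and we move to value - 1 if lo = -inf, otherwise the midpoint (lo + value)/2.
Start at 0.
Step 1: sign = +, move right. Bounds: (0, +inf). Value = 1
Step 2: sign = +, move right. Bounds: (1, +inf). Value = 2
The surreal number with sign expansion ++ is 2.

2


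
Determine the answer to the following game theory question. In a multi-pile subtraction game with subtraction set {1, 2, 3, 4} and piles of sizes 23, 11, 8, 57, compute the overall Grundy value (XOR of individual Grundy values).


Subtraction set: {1, 2, 3, 4}
For this subtraction set, G(n) = n mod 5 (period = max + 1 = 5).
Pile 1 (size 23): G(23) = 23 mod 5 = 3
Pile 2 (size 11): G(11) = 11 mod 5 = 1
Pile 3 (size 8): G(8) = 8 mod 5 = 3
Pile 4 (size 57): G(57) = 57 mod 5 = 2
Total Grundy value = XOR of all: 3 XOR 1 XOR 3 XOR 2 = 3

3


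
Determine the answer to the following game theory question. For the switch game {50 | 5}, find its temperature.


The game is {50 | 5}, a switch {a | b} with numbers a > b.
Cooling {a | b} by t gives {a - t | b + t}, which stops being hot when a - t = b + t, i.e. at t = (a - b)/2. So the temperature of a switch is (a - b)/2.
Temperature = (Left option - Right option) / 2
= (50 - (5)) / 2
= 45 / 2
= 45/2

45/2


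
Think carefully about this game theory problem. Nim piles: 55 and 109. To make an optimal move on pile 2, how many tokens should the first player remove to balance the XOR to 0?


Piles: 55 and 109
Current XOR: 55 XOR 109 = 90 (non-zero, so this is an N-position).
To make the XOR zero, we need to find a move that balances the piles.
For pile 2 (size 109): target = 109 XOR 90 = 55
We reduce pile 2 from 109 to 55.
Tokens removed: 109 - 55 = 54
Verification: 55 XOR 55 = 0

54


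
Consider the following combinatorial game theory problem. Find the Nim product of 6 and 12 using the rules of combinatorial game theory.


Nim multiplication is bilinear over XOR: (u XOR v) * w = (u*w) XOR (v*w).
So we split each operand into its bit components and XOR the pairwise Nim products.
6 = 2 + 4 (as XOR of powers of 2).
12 = 4 + 8 (as XOR of powers of 2).
Using the standard Nim-product table on single bits:
  2*2 = 3,   2*4 = 8,   2*8 = 12,
  4*4 = 6,   4*8 = 11,  8*8 = 13,
and  1*x = x (identity), k*l = l*k (commutative).
Pairwise Nim products:
  2 * 4 = 8
  2 * 8 = 12
  4 * 4 = 6
  4 * 8 = 11
XOR them: 8 XOR 12 XOR 6 XOR 11 = 9.
Result: 6 * 12 = 9 (in Nim).

9


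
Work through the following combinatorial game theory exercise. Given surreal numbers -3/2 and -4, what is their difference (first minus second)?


x = -3/2, y = -4
Converting to common denominator: 2
x = -3/2, y = -8/2
x - y = -3/2 - -4 = 5/2

5/2


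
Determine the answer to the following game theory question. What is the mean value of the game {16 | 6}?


Game = {16 | 6}, a switch {a | b} with numbers a > b.
Its thermograph has left wall a - t and right wall b + t, which meet at t = (a - b)/2, where both equal (a + b)/2. So the mast (mean value) is at (a + b)/2.
Mean = (16 + (6))/2 = 22/2 = 11

11


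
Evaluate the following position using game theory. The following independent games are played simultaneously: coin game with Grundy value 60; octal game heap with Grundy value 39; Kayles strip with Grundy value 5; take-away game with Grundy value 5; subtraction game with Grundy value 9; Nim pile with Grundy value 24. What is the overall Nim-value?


By the Sprague-Grundy theorem, the Grundy value of a sum of games is the XOR of individual Grundy values.
coin game: Grundy value = 60. Running XOR: 0 XOR 60 = 60
octal game heap: Grundy value = 39. Running XOR: 60 XOR 39 = 27
Kayles strip: Grundy value = 5. Running XOR: 27 XOR 5 = 30
take-away game: Grundy value = 5. Running XOR: 30 XOR 5 = 27
subtraction game: Grundy value = 9. Running XOR: 27 XOR 9 = 18
Nim pile: Grundy value = 24. Running XOR: 18 XOR 24 = 10
The combined Grundy value is 10.

10


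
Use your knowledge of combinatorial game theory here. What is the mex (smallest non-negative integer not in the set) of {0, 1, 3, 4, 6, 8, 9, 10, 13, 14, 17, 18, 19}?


Set = {0, 1, 3, 4, 6, 8, 9, 10, 13, 14, 17, 18, 19}
0 is in the set.
1 is in the set.
2 is NOT in the set. This is the mex.
mex = 2

2


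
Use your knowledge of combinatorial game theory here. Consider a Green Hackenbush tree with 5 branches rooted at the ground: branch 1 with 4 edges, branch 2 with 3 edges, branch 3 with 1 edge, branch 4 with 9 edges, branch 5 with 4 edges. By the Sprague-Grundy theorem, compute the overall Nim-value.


The tree has 5 branches from the ground vertex.
In Green Hackenbush, the Nim-value of a simple path of length k is k.
Branch 1: length 4, Nim-value = 4
Branch 2: length 3, Nim-value = 3
Branch 3: length 1, Nim-value = 1
Branch 4: length 9, Nim-value = 9
Branch 5: length 4, Nim-value = 4
Total Nim-value = XOR of all branch values:
0 XOR 4 = 4
4 XOR 3 = 7
7 XOR 1 = 6
6 XOR 9 = 15
15 XOR 4 = 11
Nim-value of the tree = 11

11


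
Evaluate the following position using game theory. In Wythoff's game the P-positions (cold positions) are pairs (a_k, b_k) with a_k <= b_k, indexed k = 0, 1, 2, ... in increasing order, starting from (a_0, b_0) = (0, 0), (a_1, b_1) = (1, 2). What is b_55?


By Wythoff's theorem, a_k = floor(k * phi) and b_k = floor(k * phi^2) = a_k + k, where phi = (1 + sqrt(5))/2 is the golden ratio.
phi = (1 + sqrt(5))/2 = 1.618034
phi^2 = phi + 1 = 2.618034
k = 55
k * phi^2 = 55 * 2.618034 = 143.991869
b_55 = floor(k * phi^2) = 143 (check: a_55 + k = 88 + 55 = 143)

143


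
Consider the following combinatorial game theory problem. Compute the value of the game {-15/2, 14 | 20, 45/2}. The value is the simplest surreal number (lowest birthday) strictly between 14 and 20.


Left options: {-15/2, 14}, max = 14
Right options: {20, 45/2}, min = 20
All options are numbers and max(Left) < min(Right), so by the simplicity theorem the value is the simplest (earliest-born) number strictly between 14 and 20.
Integers 15 through 19 all lie strictly between 14 and 20.
Among integers, the simplest (lowest birthday = smallest |n|; 0 is born on day 0, +-n on day n) is 15.
No non-integer in the interval can be simpler: if x is a non-integer in the interval, then floor(x) or ceil(x) also lies in the interval (the interval contains an integer), and both are proper prefixes of x's sign expansion, i.e. born earlier. So the game value is 15.
Game value = 15

15


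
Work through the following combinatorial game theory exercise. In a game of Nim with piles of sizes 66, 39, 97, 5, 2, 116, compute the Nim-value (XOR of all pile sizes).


We need the XOR (exclusive or) of all pile sizes.
After XOR-ing pile 1 (size 66): 0 XOR 66 = 66
After XOR-ing pile 2 (size 39): 66 XOR 39 = 101
After XOR-ing pile 3 (size 97): 101 XOR 97 = 4
After XOR-ing pile 4 (size 5): 4 XOR 5 = 1
After XOR-ing pile 5 (size 2): 1 XOR 2 = 3
After XOR-ing pile 6 (size 116): 3 XOR 116 = 119
The Nim-value of this position is 119.

119


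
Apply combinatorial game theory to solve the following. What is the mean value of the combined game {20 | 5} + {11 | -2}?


G1 = {20 | 5}, G2 = {11 | -2}
Each is a switch {a | b} with numbers a > b; its mean value is (a + b)/2, and mean value is additive over game sums: m(G1 + G2) = m(G1) + m(G2).
Mean of G1 = (20 + (5))/2 = 25/2 = 25/2
Mean of G2 = (11 + (-2))/2 = 9/2 = 9/2
Mean of G1 + G2 = 25/2 + 9/2 = 17

17


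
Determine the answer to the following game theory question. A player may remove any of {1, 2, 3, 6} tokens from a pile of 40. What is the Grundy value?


The subtraction set is S = {1, 2, 3, 6}.
G(k) = mex{ G(k - s) : s in S, s <= k }. We compute iteratively: G(0) = 0.
G(1) = mex({0}) = 1
G(2) = mex({0, 1}) = 2
G(3) = mex({0, 1, 2}) = 3
G(4) = mex({1, 2, 3}) = 0
G(5) = mex({0, 2, 3}) = 1
G(6) = mex({0, 1, 3}) = 2
G(7) = mex({0, 1, 2}) = 3
G(8) = mex({1, 2, 3}) = 0
G(9) = mex({0, 2, 3}) = 1
Observe that G(4)..G(9) = 0, 1, 2, 3, 0, 1 repeats G(0)..G(5) = 0, 1, 2, 3, 0, 1.
For k >= max(S) = 6, G(k) is determined by the previous 6 values G(k-6)..G(k-1); a window of 6 consecutive values has recurred shifted by 4, so by induction G(k + 4) = G(k) for all k >= 0: the sequence is periodic from the start with period 4.
One period: G(0..3) = 0, 1, 2, 3.
40 mod 4 = 0, so G(40) = G(0) = 0.

0


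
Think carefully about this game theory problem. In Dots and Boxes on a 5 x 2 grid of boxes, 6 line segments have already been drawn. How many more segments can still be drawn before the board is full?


Grid: 5 x 2 boxes, i.e. 6 rows and 3 columns of dots.
Horizontal edges: (rows + 1) * cols = 6 * 2 = 12
Vertical edges: rows * (cols + 1) = 5 * 3 = 15
Total edges: 12 + 15 = 27
Edges drawn: 6
Remaining: 27 - 6 = 21

21


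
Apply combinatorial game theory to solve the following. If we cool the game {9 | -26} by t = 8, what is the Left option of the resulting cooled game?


Original game: {9 | -26} (a switch {a | b} with a > b).
Cooling by t (for t below the temperature (a - b)/2 = 35/2) taxes each move by t: {a | b} cooled by t is {a - t | b + t}.
Cooling amount: t = 8
Cooled Left option: 9 - 8 = 1
Cooled Right option: -26 + 8 = -18
Cooled game: {1 | -18}
Left option = 1

1


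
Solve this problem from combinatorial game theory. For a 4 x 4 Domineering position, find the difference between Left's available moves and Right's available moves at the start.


Board is 4 x 4 (rows x cols).
Left (vertical) placements: (rows-1) * cols = 3 * 4 = 12
Right (horizontal) placements: rows * (cols-1) = 4 * 3 = 12
Advantage = Left - Right = 12 - 12 = 0

0


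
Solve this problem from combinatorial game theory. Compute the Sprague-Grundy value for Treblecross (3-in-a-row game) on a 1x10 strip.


Treblecross: place X on empty cells; 3-in-a-row wins.
Playing within two cells of an existing X lets the opponent win at once, so sensible play treats the cells i-2..i+2 around each X as dead. The player left with no safe cell loses, so this is a normal-play take-away game on strips of safe cells.
Placing X at cell i (0-indexed) of a strip of k safe cells leaves independent strips of sizes max(0, i-2) and max(0, k-i-3). Hence G(k) = mex{ G(max(0,i-2)) XOR G(max(0,k-i-3)) : 0 <= i < k }, with G(0) = 0.
G(1): splits (0,0):0^0=0 -> mex({0}) = 1
G(2): splits (0,0):0^0=0 -> mex({0}) = 1
G(3): splits (0,0):0^0=0 -> mex({0}) = 1
G(4): splits (0,1):0^1=1 (0,0):0^0=0 -> mex({0, 1}) = 2
G(5): splits (0,2):0^1=1 (0,1):0^1=1 (0,0):0^0=0 -> mex({0, 1}) = 2
G(6) = mex({1}) = 0
G(7) = mex({0, 1, 2}) = 3
G(8) = mex({0, 1, 2}) = 3
G(9) = mex({0, 2}) = 1
G(10) = mex({0, 2, 3}) = 1
Therefore G(10) = 1.

1


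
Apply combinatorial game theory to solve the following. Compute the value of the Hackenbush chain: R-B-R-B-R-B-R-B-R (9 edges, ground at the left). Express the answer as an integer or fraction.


Edges (from ground): R-B-R-B-R-B-R-B-R
By Berlekamp's sign-expansion rule, a Blue-Red Hackenbush stalk has the value of the surreal number whose sign sequence is the edge sequence with B -> + and R -> -.
Sign sequence: -+-+-+-+-
Trace the sign expansion in the surreal number tree, starting from 0:
Edge 1: R (sign -) -> bounds (-inf, 0), value = -1
Edge 2: B (sign +) -> bounds (-1, 0), value = -1/2
Edge 3: R (sign -) -> bounds (-1, -1/2), value = -3/4
Edge 4: B (sign +) -> bounds (-3/4, -1/2), value = -5/8
Edge 5: R (sign -) -> bounds (-3/4, -5/8), value = -11/16
Edge 6: B (sign +) -> bounds (-11/16, -5/8), value = -21/32
Edge 7: R (sign -) -> bounds (-11/16, -21/32), value = -43/64
Edge 8: B (sign +) -> bounds (-43/64, -21/32), value = -85/128
Edge 9: R (sign -) -> bounds (-43/64, -85/128), value = -171/256
Game value = -171/256

-171/256


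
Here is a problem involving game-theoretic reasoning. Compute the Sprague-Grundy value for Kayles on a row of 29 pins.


Kayles: a move removes 1 or 2 adjacent pins from a contiguous row.
Removing pins from a row of k leaves two independent rows (a, b) with a + b = k - 1 (one pin) or a + b = k - 2 (two pins); an end removal gives a = 0.
By Sprague-Grundy, G(k) = mex{ G(a) XOR G(b) } over all these splits. G(0) = 0.
G(1): splits (0,0):0^0=0 -> mex({0}) = 1
G(2): splits (0,1):0^1=1 (0,0):0^0=0 -> mex({0, 1}) = 2
G(3): splits (0,2):0^2=2 (1,1):1^1=0 (0,1):0^1=1 -> mex({0, 1, 2}) = 3
G(4): splits (0,3):0^3=3 (1,2):1^2=3 (0,2):0^2=2 (1,1):1^1=0 -> mex({0, 2, 3}) = 1
G(5): splits (0,4):0^1=1 (1,3):1^3=2 (2,2):2^2=0 (0,3):0^3=3 (1,2):1^2=3 -> mex({0, 1, 2, 3}) = 4
G(6) = mex({0, 1, 2, 4}) = 3
G(7) = mex({0, 1, 3, 4, 5}) = 2
G(8) = mex({0, 2, 3, 5, 6}) = 1
G(9) = mex({0, 1, 2, 3, 6, 7}) = 4
G(10) = mex({0, 1, 3, 4, 5, 7}) = 2
G(11) = mex({0, 1, 2, 3, 4, 5}) = 6
G(12) = mex({0, 1, 2, 3, 5, 6, 7}) = 4
G(13) = mex({0, 2, 3, 4, 6, 7}) = 1
G(14) = mex({0, 1, 4, 5, 6, 7}) = 2
G(15) = mex({0, 1, 2, 3, 4, 5, 6}) = 7
G(16) = mex({0, 2, 3, 5, 6, 7}) = 1
G(17) = mex({0, 1, 2, 3, 5, 6, 7}) = 4
G(18) = mex({0, 1, 2, 4, 5, 6}) = 3
G(19) = mex({0, 1, 3, 4, 5, 7}) = 2
G(20) = mex({0, 2, 3, 4, 5, 6, 7}) = 1
G(21) = mex({0, 1, 2, 3, 5, 6, 7}) = 4
G(22) = mex({0, 1, 2, 3, 4, 5, 7}) = 6
G(23) = mex({0, 1, 2, 3, 4, 5, 6}) = 7
G(24) = mex({0, 1, 2, 3, 5, 6, 7}) = 4
G(25) = mex({0, 2, 3, 4, 6, 7}) = 1
G(26) = mex({0, 1, 3, 4, 5, 6, 7}) = 2
G(27) = mex({0, 1, 2, 3, 4, 5, 6, 7}) = 8
G(28) = mex({0, 1, 2, 3, 4, 6, 7, 8}) = 5
G(29) = mex({0, 1, 2, 3, 5, 6, 7, 8, 9}) = 4
Therefore G(29) = 4.

4


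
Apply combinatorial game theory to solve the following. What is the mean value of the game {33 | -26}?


Game = {33 | -26}, a switch {a | b} with numbers a > b.
Its thermograph has left wall a - t and right wall b + t, which meet at t = (a - b)/2, where both equal (a + b)/2. So the mast (mean value) is at (a + b)/2.
Mean = (33 + (-26))/2 = 7/2 = 7/2

7/2


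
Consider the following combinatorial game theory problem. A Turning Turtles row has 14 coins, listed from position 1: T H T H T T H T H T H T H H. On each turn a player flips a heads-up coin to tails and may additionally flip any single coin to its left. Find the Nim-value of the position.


Coins: T H T H T T H T H T H T H H
Key fact: a single head at position k behaves exactly like a Nim heap of size k (turning it to T and optionally flipping a coin at j < k corresponds to moving the heap from k to j, or to 0), and heads combine as a disjunctive sum (two heads at the same place would cancel, matching j XOR j = 0). So the Nim-value is the XOR of the 1-indexed positions of the heads.
Face-up positions (1-indexed): [2, 4, 7, 9, 11, 13, 14]
XOR 0 with 2: 0 XOR 2 = 2
XOR 2 with 4: 2 XOR 4 = 6
XOR 6 with 7: 6 XOR 7 = 1
XOR 1 with 9: 1 XOR 9 = 8
XOR 8 with 11: 8 XOR 11 = 3
XOR 3 with 13: 3 XOR 13 = 14
XOR 14 with 14: 14 XOR 14 = 0
Nim-value = 0

0


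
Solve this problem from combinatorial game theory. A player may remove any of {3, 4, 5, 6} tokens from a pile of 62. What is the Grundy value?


The subtraction set is S = {3, 4, 5, 6}.
G(k) = mex{ G(k - s) : s in S, s <= k }. We compute iteratively: G(0) = 0.
G(1) = mex({}) = 0
G(2) = mex({}) = 0
G(3) = mex({0}) = 1
G(4) = mex({0}) = 1
G(5) = mex({0}) = 1
G(6) = mex({0, 1}) = 2
G(7) = mex({0, 1}) = 2
G(8) = mex({0, 1}) = 2
G(9) = mex({1, 2}) = 0
G(10) = mex({1, 2}) = 0
G(11) = mex({1, 2}) = 0
G(12) = mex({0, 2}) = 1
G(13) = mex({0, 2}) = 1
G(14) = mex({0, 2}) = 1
Observe that G(9)..G(14) = 0, 0, 0, 1, 1, 1 repeats G(0)..G(5) = 0, 0, 0, 1, 1, 1.
For k >= max(S) = 6, G(k) is determined by the previous 6 values G(k-6)..G(k-1); a window of 6 consecutive values has recurred shifted by 9, so by induction G(k + 9) = G(k) for all k >= 0: the sequence is periodic from the start with period 9.
One period: G(0..8) = 0, 0, 0, 1, 1, 1, 2, 2, 2.
62 mod 9 = 8, so G(62) = G(8) = 2.

2


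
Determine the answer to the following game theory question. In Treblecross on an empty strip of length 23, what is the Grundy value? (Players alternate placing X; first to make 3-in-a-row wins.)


Treblecross: place X on empty cells; 3-in-a-row wins.
Playing within two cells of an existing X lets the opponent win at once, so sensible play treats the cells i-2..i+2 around each X as dead. The player left with no safe cell loses, so this is a normal-play take-away game on strips of safe cells.
Placing X at cell i (0-indexed) of a strip of k safe cells leaves independent strips of sizes max(0, i-2) and max(0, k-i-3). Hence G(k) = mex{ G(max(0,i-2)) XOR G(max(0,k-i-3)) : 0 <= i < k }, with G(0) = 0.
G(1): splits (0,0):0^0=0 -> mex({0}) = 1
G(2): splits (0,0):0^0=0 -> mex({0}) = 1
G(3): splits (0,0):0^0=0 -> mex({0}) = 1
G(4): splits (0,1):0^1=1 (0,0):0^0=0 -> mex({0, 1}) = 2
G(5): splits (0,2):0^1=1 (0,1):0^1=1 (0,0):0^0=0 -> mex({0, 1}) = 2
G(6) = mex({1}) = 0
G(7) = mex({0, 1, 2}) = 3
G(8) = mex({0, 1, 2}) = 3
G(9) = mex({0, 2}) = 1
G(10) = mex({0, 2, 3}) = 1
G(11) = mex({0, 3}) = 1
G(12) = mex({1, 3}) = 0
G(13) = mex({0, 1, 2, 3}) = 4
G(14) = mex({0, 1, 2}) = 3
G(15) = mex({0, 1, 2}) = 3
G(16) = mex({0, 1, 2, 4}) = 3
G(17) = mex({0, 1, 3, 4}) = 2
G(18) = mex({0, 1, 3, 4}) = 2
G(19) = mex({0, 1, 3, 5}) = 2
G(20) = mex({0, 1, 2, 3, 5}) = 4
G(21) = mex({0, 1, 2, 3, 5}) = 4
G(22) = mex({1, 2, 6}) = 0
G(23) = mex({0, 1, 2, 3, 4, 6}) = 5
Therefore G(23) = 5.

5


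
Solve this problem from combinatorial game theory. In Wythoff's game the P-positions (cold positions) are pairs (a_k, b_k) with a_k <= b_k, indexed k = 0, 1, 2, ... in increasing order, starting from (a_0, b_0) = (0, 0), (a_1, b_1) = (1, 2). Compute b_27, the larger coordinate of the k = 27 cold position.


By Wythoff's theorem, a_k = floor(k * phi) and b_k = floor(k * phi^2) = a_k + k, where phi = (1 + sqrt(5))/2 is the golden ratio.
phi = (1 + sqrt(5))/2 = 1.618034
phi^2 = phi + 1 = 2.618034
k = 27
k * phi^2 = 27 * 2.618034 = 70.686918
b_27 = floor(k * phi^2) = 70 (check: a_27 + k = 43 + 27 = 70)

70


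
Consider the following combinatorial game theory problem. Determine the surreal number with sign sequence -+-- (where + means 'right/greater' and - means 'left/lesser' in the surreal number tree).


Sign expansion: -+--
Rule: track bounds (lo, hi), initially (-inf, +inf). On '+', the current value becomes lo and we move to the simplest number in (value, hi): value + 1 if hi = +inf, otherwise the midpoint (value + hi)/2. On '-', the current value becomes hi and we move to value - 1 if lo = -inf, otherwise the midpoint (lo + value)/2.
Start at 0.
Step 1: sign = -, move left. Bounds: (-inf, 0). Value = -1
Step 2: sign = +, move right. Bounds: (-1, 0). Value = -1/2
Step 3: sign = -, move left. Bounds: (-1, -1/2). Value = -3/4
Step 4: sign = -, move left. Bounds: (-1, -3/4). Value = -7/8
The surreal number with sign expansion -+-- is -7/8.

-7/8


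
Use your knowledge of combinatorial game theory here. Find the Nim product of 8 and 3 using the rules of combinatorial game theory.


Nim multiplication is bilinear over XOR: (u XOR v) * w = (u*w) XOR (v*w).
So we split each operand into its bit components and XOR the pairwise Nim products.
8 = 8 (as XOR of powers of 2).
3 = 1 + 2 (as XOR of powers of 2).
Using the standard Nim-product table on single bits:
  2*2 = 3,   2*4 = 8,   2*8 = 12,
  4*4 = 6,   4*8 = 11,  8*8 = 13,
and  1*x = x (identity), k*l = l*k (commutative).
Pairwise Nim products:
  8 * 1 = 8
  8 * 2 = 12
XOR them: 8 XOR 12 = 4.
Result: 8 * 3 = 4 (in Nim).

4


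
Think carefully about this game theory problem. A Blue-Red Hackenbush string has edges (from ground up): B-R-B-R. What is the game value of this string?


Edges (from ground): B-R-B-R
By Berlekamp's sign-expansion rule, a Blue-Red Hackenbush stalk has the value of the surreal number whose sign sequence is the edge sequence with B -> + and R -> -.
Sign sequence: +-+-
Trace the sign expansion in the surreal number tree, starting from 0:
Edge 1: B (sign +) -> bounds (0, +inf), value = 1
Edge 2: R (sign -) -> bounds (0, 1), value = 1/2
Edge 3: B (sign +) -> bounds (1/2, 1), value = 3/4
Edge 4: R (sign -) -> bounds (1/2, 3/4), value = 5/8
Game value = 5/8

5/8


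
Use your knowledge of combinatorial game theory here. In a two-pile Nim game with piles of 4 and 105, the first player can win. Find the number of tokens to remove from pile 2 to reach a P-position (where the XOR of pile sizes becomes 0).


Piles: 4 and 105
Current XOR: 4 XOR 105 = 109 (non-zero, so this is an N-position).
To make the XOR zero, we need to find a move that balances the piles.
For pile 2 (size 105): target = 105 XOR 109 = 4
We reduce pile 2 from 105 to 4.
Tokens removed: 105 - 4 = 101
Verification: 4 XOR 4 = 0

101


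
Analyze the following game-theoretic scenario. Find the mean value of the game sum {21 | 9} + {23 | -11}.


G1 = {21 | 9}, G2 = {23 | -11}
Each is a switch {a | b} with numbers a > b; its mean value is (a + b)/2, and mean value is additive over game sums: m(G1 + G2) = m(G1) + m(G2).
Mean of G1 = (21 + (9))/2 = 30/2 = 15
Mean of G2 = (23 + (-11))/2 = 12/2 = 6
Mean of G1 + G2 = 15 + 6 = 21

21


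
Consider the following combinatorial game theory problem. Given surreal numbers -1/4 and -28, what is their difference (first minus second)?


x = -1/4, y = -28
Converting to common denominator: 4
x = -1/4, y = -112/4
x - y = -1/4 - -28 = 111/4

111/4


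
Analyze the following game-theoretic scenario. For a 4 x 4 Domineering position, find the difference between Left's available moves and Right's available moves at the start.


Board is 4 x 4 (rows x cols).
Left (vertical) placements: (rows-1) * cols = 3 * 4 = 12
Right (horizontal) placements: rows * (cols-1) = 4 * 3 = 12
Advantage = Left - Right = 12 - 12 = 0

0


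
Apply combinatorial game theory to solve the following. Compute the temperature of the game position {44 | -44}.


The game is {44 | -44}, a switch {a | b} with numbers a > b.
Cooling {a | b} by t gives {a - t | b + t}, which stops being hot when a - t = b + t, i.e. at t = (a - b)/2. So the temperature of a switch is (a - b)/2.
Temperature = (Left option - Right option) / 2
= (44 - (-44)) / 2
= 88 / 2
= 44

44


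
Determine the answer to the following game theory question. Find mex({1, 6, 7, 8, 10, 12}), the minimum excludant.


Set = {1, 6, 7, 8, 10, 12}
0 is NOT in the set. This is the mex.
mex = 0

0


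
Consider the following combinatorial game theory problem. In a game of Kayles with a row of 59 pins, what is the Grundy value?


Kayles: a move removes 1 or 2 adjacent pins from a contiguous row.
Removing pins from a row of k leaves two independent rows (a, b) with a + b = k - 1 (one pin) or a + b = k - 2 (two pins); an end removal gives a = 0.
By Sprague-Grundy, G(k) = mex{ G(a) XOR G(b) } over all these splits. G(0) = 0.
G(1): splits (0,0):0^0=0 -> mex({0}) = 1
G(2): splits (0,1):0^1=1 (0,0):0^0=0 -> mex({0, 1}) = 2
G(3): splits (0,2):0^2=2 (1,1):1^1=0 (0,1):0^1=1 -> mex({0, 1, 2}) = 3
G(4): splits (0,3):0^3=3 (1,2):1^2=3 (0,2):0^2=2 (1,1):1^1=0 -> mex({0, 2, 3}) = 1
G(5): splits (0,4):0^1=1 (1,3):1^3=2 (2,2):2^2=0 (0,3):0^3=3 (1,2):1^2=3 -> mex({0, 1, 2, 3}) = 4
G(6) = mex({0, 1, 2, 4}) = 3
G(7) = mex({0, 1, 3, 4, 5}) = 2
G(8) = mex({0, 2, 3, 5, 6}) = 1
G(9) = mex({0, 1, 2, 3, 6, 7}) = 4
G(10) = mex({0, 1, 3, 4, 5, 7}) = 2
G(11) = mex({0, 1, 2, 3, 4, 5}) = 6
G(12) = mex({0, 1, 2, 3, 5, 6, 7}) = 4
G(13) = mex({0, 2, 3, 4, 6, 7}) = 1
G(14) = mex({0, 1, 4, 5, 6, 7}) = 2
G(15) = mex({0, 1, 2, 3, 4, 5, 6}) = 7
G(16) = mex({0, 2, 3, 5, 6, 7}) = 1
G(17) = mex({0, 1, 2, 3, 5, 6, 7}) = 4
G(18) = mex({0, 1, 2, 4, 5, 6}) = 3
G(19) = mex({0, 1, 3, 4, 5, 7}) = 2
G(20) = mex({0, 2, 3, 4, 5, 6, 7}) = 1
G(21) = mex({0, 1, 2, 3, 5, 6, 7}) = 4
G(22) = mex({0, 1, 2, 3, 4, 5, 7}) = 6
G(23) = mex({0, 1, 2, 3, 4, 5, 6}) = 7
G(24) = mex({0, 1, 2, 3, 5, 6, 7}) = 4
G(25) = mex({0, 2, 3, 4, 6, 7}) = 1
G(26) = mex({0, 1, 3, 4, 5, 6, 7}) = 2
G(27) = mex({0, 1, 2, 3, 4, 5, 6, 7}) = 8
G(28) = mex({0, 1, 2, 3, 4, 6, 7, 8}) = 5
G(29) = mex({0, 1, 2, 3, 5, 6, 7, 8, 9}) = 4
G(30) = mex({0, 1, 2, 3, 4, 5, 6, 9, 10}) = 7
G(31) = mex({0, 1, 3, 4, 5, 7, 10, 11}) = 2
G(32) = mex({0, 2, 3, 4, 5, 6, 7, 9, 11}) = 1
G(33) = mex({0, 1, 2, 3, 4, 5, 6, 7, 9, 12}) = 8
G(34) = mex({0, 1, 2, 3, 4, 5, 7, 8, 11, 12}) = 6
G(35) = mex({0, 1, 2, 3, 4, 5, 6, 8, 9, 10, 11}) = 7
G(36) = mex({0, 1, 2, 3, 5, 6, 7, 9, 10}) = 4
G(37) = mex({0, 2, 3, 4, 6, 7, 9, 10, 11, 12}) = 1
G(38) = mex({0, 1, 3, 4, 5, 6, 7, 9, 10, 11, 12}) = 2
G(39) = mex({0, 1, 2, 4, 5, 6, 7, 9, 10, 12, 14}) = 3
G(40) = mex({0, 2, 3, 4, 6, 7, 11, 12, 14}) = 1
G(41) = mex({0, 1, 2, 3, 5, 6, 7, 9, 10, 11, 12}) = 4
G(42) = mex({0, 1, 2, 3, 4, 5, 6, 9, 10}) = 7
G(43) = mex({0, 1, 3, 4, 5, 7, 9, 10, 12, 15}) = 2
G(44) = mex({0, 2, 3, 4, 5, 6, 7, 9, 10, 12, 15}) = 1
G(45) = mex({0, 1, 2, 3, 4, 5, 6, 7, 9, 10, 12, 14}) = 8
G(46) = mex({0, 1, 3, 4, 5, 7, 8, 11, 12, 14}) = 2
G(47) = mex({0, 1, 2, 3, 4, 5, 6, 8, 9, 10, 11, 12}) = 7
G(48) = mex({0, 1, 2, 3, 5, 6, 7, 9, 10}) = 4
G(49) = mex({0, 2, 3, 4, 6, 7, 9, 10, 11, 12, 15}) = 1
G(50) = mex({0, 1, 4, 5, 6, 7, 9, 11, 12, 14, 15}) = 2
G(51) = mex({0, 1, 2, 3, 4, 5, 6, 7, 9, 12, 14, 15}) = 8
G(52) = mex({0, 2, 3, 4, 5, 6, 7, 8, 11, 12, 15}) = 1
G(53) = mex({0, 1, 2, 3, 5, 6, 7, 8, 9, 10, 11, 12}) = 4
G(54) = mex({0, 1, 2, 3, 4, 5, 6, 9, 10}) = 7
G(55) = mex({0, 1, 3, 4, 5, 7, 9, 10, 11, 12}) = 2
G(56) = mex({0, 2, 3, 4, 5, 6, 7, 9, 10, 11, 12, 13, 14}) = 1
G(57) = mex({0, 1, 2, 3, 5, 6, 7, 9, 10, 12, 13, 14, 15}) = 4
G(58) = mex({0, 1, 3, 4, 5, 7, 11, 12, 14, 15}) = 2
G(59) = mex({0, 1, 2, 3, 4, 5, 6, 9, 10, 11, 12, 15}) = 7
Therefore G(59) = 7.

7


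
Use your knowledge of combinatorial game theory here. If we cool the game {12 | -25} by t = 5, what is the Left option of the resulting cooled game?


Original game: {12 | -25} (a switch {a | b} with a > b).
Cooling by t (for t below the temperature (a - b)/2 = 37/2) taxes each move by t: {a | b} cooled by t is {a - t | b + t}.
Cooling amount: t = 5
Cooled Left option: 12 - 5 = 7
Cooled Right option: -25 + 5 = -20
Cooled game: {7 | -20}
Left option = 7

7


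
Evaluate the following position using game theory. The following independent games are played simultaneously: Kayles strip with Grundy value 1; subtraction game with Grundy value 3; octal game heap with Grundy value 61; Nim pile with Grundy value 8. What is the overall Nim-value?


By the Sprague-Grundy theorem, the Grundy value of a sum of games is the XOR of individual Grundy values.
Kayles strip: Grundy value = 1. Running XOR: 0 XOR 1 = 1
subtraction game: Grundy value = 3. Running XOR: 1 XOR 3 = 2
octal game heap: Grundy value = 61. Running XOR: 2 XOR 61 = 63
Nim pile: Grundy value = 8. Running XOR: 63 XOR 8 = 55
The combined Grundy value is 55.

55


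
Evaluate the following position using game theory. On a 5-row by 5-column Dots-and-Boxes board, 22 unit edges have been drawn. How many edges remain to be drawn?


Grid: 5 x 5 boxes, i.e. 6 rows and 6 columns of dots.
Horizontal edges: (rows + 1) * cols = 6 * 5 = 30
Vertical edges: rows * (cols + 1) = 5 * 6 = 30
Total edges: 30 + 30 = 60
Edges drawn: 22
Remaining: 60 - 22 = 38

38


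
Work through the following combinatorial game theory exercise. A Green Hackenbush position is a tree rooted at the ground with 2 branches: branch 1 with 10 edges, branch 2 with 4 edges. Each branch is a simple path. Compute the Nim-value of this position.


The tree has 2 branches from the ground vertex.
In Green Hackenbush, the Nim-value of a simple path of length k is k.
Branch 1: length 10, Nim-value = 10
Branch 2: length 4, Nim-value = 4
Total Nim-value = XOR of all branch values:
0 XOR 10 = 10
10 XOR 4 = 14
Nim-value of the tree = 14

14


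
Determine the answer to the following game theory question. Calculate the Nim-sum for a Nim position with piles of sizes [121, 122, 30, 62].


We need the XOR (exclusive or) of all pile sizes.
After XOR-ing pile 1 (size 121): 0 XOR 121 = 121
After XOR-ing pile 2 (size 122): 121 XOR 122 = 3
After XOR-ing pile 3 (size 30): 3 XOR 30 = 29
After XOR-ing pile 4 (size 62): 29 XOR 62 = 35
The Nim-value of this position is 35.

35


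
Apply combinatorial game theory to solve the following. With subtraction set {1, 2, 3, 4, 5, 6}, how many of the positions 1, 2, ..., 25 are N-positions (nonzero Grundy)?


Subtraction set S = {1, 2, 3, 4, 5, 6}, so G(n) = n mod 7.
G(n) = 0 when n is a multiple of 7.
Multiples of 7 in [1, 25]: 3
N-positions (nonzero Grundy) = 25 - 3 = 22

22


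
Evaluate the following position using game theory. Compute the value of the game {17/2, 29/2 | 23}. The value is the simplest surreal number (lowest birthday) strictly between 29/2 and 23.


Left options: {17/2, 29/2}, max = 29/2
Right options: {23}, min = 23
All options are numbers and max(Left) < min(Right), so by the simplicity theorem the value is the simplest (earliest-born) number strictly between 29/2 and 23.
Integers 15 through 22 all lie strictly between 29/2 and 23.
Among integers, the simplest (lowest birthday = smallest |n|; 0 is born on day 0, +-n on day n) is 15.
No non-integer in the interval can be simpler: if x is a non-integer in the interval, then floor(x) or ceil(x) also lies in the interval (the interval contains an integer), and both are proper prefixes of x's sign expansion, i.e. born earlier. So the game value is 15.
Game value = 15

15


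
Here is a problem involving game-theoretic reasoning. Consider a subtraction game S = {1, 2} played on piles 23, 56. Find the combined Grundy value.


Subtraction set: {1, 2}
For this subtraction set, G(n) = n mod 3 (period = max + 1 = 3).
Pile 1 (size 23): G(23) = 23 mod 3 = 2
Pile 2 (size 56): G(56) = 56 mod 3 = 2
Total Grundy value = XOR of all: 2 XOR 2 = 0

0


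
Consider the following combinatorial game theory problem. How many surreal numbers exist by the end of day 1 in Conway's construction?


Day 0: {|} = 0 is born. Count = 1.
Day n: the number of surreal numbers born by day n is 2^(n+1) - 1.
By day 0: 2^1 - 1 = 1
By day 1: 2^2 - 1 = 3
By day 1: 3 surreal numbers.

3


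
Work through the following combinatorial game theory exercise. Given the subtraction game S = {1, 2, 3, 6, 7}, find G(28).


The subtraction set is S = {1, 2, 3, 6, 7}.
G(k) = mex{ G(k - s) : s in S, s <= k }. We compute iteratively: G(0) = 0.
G(1) = mex({0}) = 1
G(2) = mex({0, 1}) = 2
G(3) = mex({0, 1, 2}) = 3
G(4) = mex({1, 2, 3}) = 0
G(5) = mex({0, 2, 3}) = 1
G(6) = mex({0, 1, 3}) = 2
G(7) = mex({0, 1, 2}) = 3
G(8) = mex({1, 2, 3}) = 0
G(9) = mex({0, 2, 3}) = 1
G(10) = mex({0, 1, 3}) = 2
Observe that G(4)..G(10) = 0, 1, 2, 3, 0, 1, 2 repeats G(0)..G(6) = 0, 1, 2, 3, 0, 1, 2.
For k >= max(S) = 7, G(k) is determined by the previous 7 values G(k-7)..G(k-1); a window of 7 consecutive values has recurred shifted by 4, so by induction G(k + 4) = G(k) for all k >= 0: the sequence is periodic from the start with period 4.
One period: G(0..3) = 0, 1, 2, 3.
28 mod 4 = 0, so G(28) = G(0) = 0.

0


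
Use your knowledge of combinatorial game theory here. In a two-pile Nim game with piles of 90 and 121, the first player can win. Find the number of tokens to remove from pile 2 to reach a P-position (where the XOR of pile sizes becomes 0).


Piles: 90 and 121
Current XOR: 90 XOR 121 = 35 (non-zero, so this is an N-position).
To make the XOR zero, we need to find a move that balances the piles.
For pile 2 (size 121): target = 121 XOR 35 = 90
We reduce pile 2 from 121 to 90.
Tokens removed: 121 - 90 = 31
Verification: 90 XOR 90 = 0

31


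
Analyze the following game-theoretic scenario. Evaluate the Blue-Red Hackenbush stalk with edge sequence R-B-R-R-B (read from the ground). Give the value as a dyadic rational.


Edges (from ground): R-B-R-R-B
By Berlekamp's sign-expansion rule, a Blue-Red Hackenbush stalk has the value of the surreal number whose sign sequence is the edge sequence with B -> + and R -> -.
Sign sequence: -+--+
Trace the sign expansion in the surreal number tree, starting from 0:
Edge 1: R (sign -) -> bounds (-inf, 0), value = -1
Edge 2: B (sign +) -> bounds (-1, 0), value = -1/2
Edge 3: R (sign -) -> bounds (-1, -1/2), value = -3/4
Edge 4: R (sign -) -> bounds (-1, -3/4), value = -7/8
Edge 5: B (sign +) -> bounds (-7/8, -3/4), value = -13/16
Game value = -13/16

-13/16


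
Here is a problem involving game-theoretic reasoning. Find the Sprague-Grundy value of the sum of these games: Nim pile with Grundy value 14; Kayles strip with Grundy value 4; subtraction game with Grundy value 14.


By the Sprague-Grundy theorem, the Grundy value of a sum of games is the XOR of individual Grundy values.
Nim pile: Grundy value = 14. Running XOR: 0 XOR 14 = 14
Kayles strip: Grundy value = 4. Running XOR: 14 XOR 4 = 10
subtraction game: Grundy value = 14. Running XOR: 10 XOR 14 = 4
The combined Grundy value is 4.

4


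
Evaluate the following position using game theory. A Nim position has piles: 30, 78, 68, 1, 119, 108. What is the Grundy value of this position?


We need the XOR (exclusive or) of all pile sizes.
After XOR-ing pile 1 (size 30): 0 XOR 30 = 30
After XOR-ing pile 2 (size 78): 30 XOR 78 = 80
After XOR-ing pile 3 (size 68): 80 XOR 68 = 20
After XOR-ing pile 4 (size 1): 20 XOR 1 = 21
After XOR-ing pile 5 (size 119): 21 XOR 119 = 98
After XOR-ing pile 6 (size 108): 98 XOR 108 = 14
The Nim-value of this position is 14.

14


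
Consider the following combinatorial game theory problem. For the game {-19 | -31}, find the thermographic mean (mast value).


Game = {-19 | -31}, a switch {a | b} with numbers a > b.
Its thermograph has left wall a - t and right wall b + t, which meet at t = (a - b)/2, where both equal (a + b)/2. So the mast (mean value) is at (a + b)/2.
Mean = (-19 + (-31))/2 = -50/2 = -25

-25


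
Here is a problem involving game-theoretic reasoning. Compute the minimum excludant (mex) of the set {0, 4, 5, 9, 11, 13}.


Set = {0, 4, 5, 9, 11, 13}
0 is in the set.
1 is NOT in the set. This is the mex.
mex = 1

1


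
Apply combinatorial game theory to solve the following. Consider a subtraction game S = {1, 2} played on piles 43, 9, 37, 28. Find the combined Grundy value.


Subtraction set: {1, 2}
For this subtraction set, G(n) = n mod 3 (period = max + 1 = 3).
Pile 1 (size 43): G(43) = 43 mod 3 = 1
Pile 2 (size 9): G(9) = 9 mod 3 = 0
Pile 3 (size 37): G(37) = 37 mod 3 = 1
Pile 4 (size 28): G(28) = 28 mod 3 = 1
Total Grundy value = XOR of all: 1 XOR 0 XOR 1 XOR 1 = 1

1


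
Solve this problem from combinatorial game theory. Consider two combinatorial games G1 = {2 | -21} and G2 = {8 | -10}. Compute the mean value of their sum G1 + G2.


G1 = {2 | -21}, G2 = {8 | -10}
Each is a switch {a | b} with numbers a > b; its mean value is (a + b)/2, and mean value is additive over game sums: m(G1 + G2) = m(G1) + m(G2).
Mean of G1 = (2 + (-21))/2 = -19/2 = -19/2
Mean of G2 = (8 + (-10))/2 = -2/2 = -1
Mean of G1 + G2 = -19/2 + -1 = -21/2

-21/2


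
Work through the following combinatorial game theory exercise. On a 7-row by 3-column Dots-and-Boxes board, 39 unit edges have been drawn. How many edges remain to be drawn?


Grid: 7 x 3 boxes, i.e. 8 rows and 4 columns of dots.
Horizontal edges: (rows + 1) * cols = 8 * 3 = 24
Vertical edges: rows * (cols + 1) = 7 * 4 = 28
Total edges: 24 + 28 = 52
Edges drawn: 39
Remaining: 52 - 39 = 13

13


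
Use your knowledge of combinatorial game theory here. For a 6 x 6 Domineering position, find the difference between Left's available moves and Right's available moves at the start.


Board is 6 x 6 (rows x cols).
Left (vertical) placements: (rows-1) * cols = 5 * 6 = 30
Right (horizontal) placements: rows * (cols-1) = 6 * 5 = 30
Advantage = Left - Right = 30 - 30 = 0

0


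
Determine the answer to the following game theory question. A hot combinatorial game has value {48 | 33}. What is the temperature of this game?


The game is {48 | 33}, a switch {a | b} with numbers a > b.
Cooling {a | b} by t gives {a - t | b + t}, which stops being hot when a - t = b + t, i.e. at t = (a - b)/2. So the temperature of a switch is (a - b)/2.
Temperature = (Left option - Right option) / 2
= (48 - (33)) / 2
= 15 / 2
= 15/2

15/2


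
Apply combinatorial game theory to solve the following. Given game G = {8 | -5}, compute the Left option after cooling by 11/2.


Original game: {8 | -5} (a switch {a | b} with a > b).
Cooling by t (for t below the temperature (a - b)/2 = 13/2) taxes each move by t: {a | b} cooled by t is {a - t | b + t}.
Cooling amount: t = 11/2
Cooled Left option: 8 - 11/2 = 5/2
Cooled Right option: -5 + 11/2 = 1/2
Cooled game: {5/2 | 1/2}
Left option = 5/2

5/2


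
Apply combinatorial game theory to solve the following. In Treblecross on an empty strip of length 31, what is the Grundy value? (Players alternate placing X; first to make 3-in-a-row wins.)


Treblecross: place X on empty cells; 3-in-a-row wins.
Playing within two cells of an existing X lets the opponent win at once, so sensible play treats the cells i-2..i+2 around each X as dead. The player left with no safe cell loses, so this is a normal-play take-away game on strips of safe cells.
Placing X at cell i (0-indexed) of a strip of k safe cells leaves independent strips of sizes max(0, i-2) and max(0, k-i-3). Hence G(k) = mex{ G(max(0,i-2)) XOR G(max(0,k-i-3)) : 0 <= i < k }, with G(0) = 0.
G(1): splits (0,0):0^0=0 -> mex({0}) = 1
G(2): splits (0,0):0^0=0 -> mex({0}) = 1
G(3): splits (0,0):0^0=0 -> mex({0}) = 1
G(4): splits (0,1):0^1=1 (0,0):0^0=0 -> mex({0, 1}) = 2
G(5): splits (0,2):0^1=1 (0,1):0^1=1 (0,0):0^0=0 -> mex({0, 1}) = 2
G(6) = mex({1}) = 0
G(7) = mex({0, 1, 2}) = 3
G(8) = mex({0, 1, 2}) = 3
G(9) = mex({0, 2}) = 1
G(10) = mex({0, 2, 3}) = 1
G(11) = mex({0, 3}) = 1
G(12) = mex({1, 3}) = 0
G(13) = mex({0, 1, 2, 3}) = 4
G(14) = mex({0, 1, 2}) = 3
G(15) = mex({0, 1, 2}) = 3
G(16) = mex({0, 1, 2, 4}) = 3
G(17) = mex({0, 1, 3, 4}) = 2
G(18) = mex({0, 1, 3, 4}) = 2
G(19) = mex({0, 1, 3, 5}) = 2
G(20) = mex({0, 1, 2, 3, 5}) = 4
G(21) = mex({0, 1, 2, 3, 5}) = 4
G(22) = mex({1, 2, 6}) = 0
G(23) = mex({0, 1, 2, 3, 4, 6}) = 5
G(24) = mex({0, 1, 2, 3, 4}) = 5
G(25) = mex({0, 1, 3, 4, 7}) = 2
G(26) = mex({0, 1, 3, 4, 5, 7}) = 2
G(27) = mex({0, 1, 3, 5}) = 2
G(28) = mex({0, 1, 2, 5}) = 3
G(29) = mex({0, 1, 2, 4, 5, 6}) = 3
G(30) = mex({1, 2, 4, 6}) = 0
G(31) = mex({0, 1, 2, 3, 4, 6}) = 5
Therefore G(31) = 5.

5


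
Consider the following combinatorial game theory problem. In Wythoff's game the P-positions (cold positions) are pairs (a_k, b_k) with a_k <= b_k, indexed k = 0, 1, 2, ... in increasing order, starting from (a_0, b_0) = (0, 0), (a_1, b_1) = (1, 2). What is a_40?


By Wythoff's theorem, a_k = floor(k * phi) and b_k = floor(k * phi^2) = a_k + k, where phi = (1 + sqrt(5))/2 is the golden ratio.
phi = (1 + sqrt(5))/2 = 1.618034
k = 40
k * phi = 40 * 1.618034 = 64.721360
a_40 = floor(k * phi) = 64

64


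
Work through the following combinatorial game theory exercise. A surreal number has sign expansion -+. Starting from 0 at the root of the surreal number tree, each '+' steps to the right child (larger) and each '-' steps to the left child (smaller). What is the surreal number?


Sign expansion: -+
Rule: track bounds (lo, hi), initially (-inf, +inf). On '+', the current value becomes lo and we move to the simplest number in (value, hi): value + 1 if hi = +inf, otherwise the midpoint (value + hi)/2. On '-', the current value becomes hi and we move to value - 1 if lo = -inf, otherwise the midpoint (lo + value)/2.
Start at 0.
Step 1: sign = -, move left. Bounds: (-inf, 0). Value = -1
Step 2: sign = +, move right. Bounds: (-1, 0). Value = -1/2
The surreal number with sign expansion -+ is -1/2.

-1/2
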